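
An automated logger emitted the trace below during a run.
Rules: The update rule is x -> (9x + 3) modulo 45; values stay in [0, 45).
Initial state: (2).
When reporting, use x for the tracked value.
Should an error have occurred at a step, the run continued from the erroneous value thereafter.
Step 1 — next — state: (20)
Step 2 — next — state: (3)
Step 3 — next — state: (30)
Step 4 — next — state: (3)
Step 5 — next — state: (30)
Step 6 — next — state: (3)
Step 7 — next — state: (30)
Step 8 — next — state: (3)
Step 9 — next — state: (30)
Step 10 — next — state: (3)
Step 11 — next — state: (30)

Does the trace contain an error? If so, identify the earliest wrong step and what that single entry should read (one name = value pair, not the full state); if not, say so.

step 1: x = (9*2 + 3) mod 45 = 21 -> first mismatch against the trace
Conclusion: step 1 carries the first error; the entry should be x = 21.

step 1, x = 21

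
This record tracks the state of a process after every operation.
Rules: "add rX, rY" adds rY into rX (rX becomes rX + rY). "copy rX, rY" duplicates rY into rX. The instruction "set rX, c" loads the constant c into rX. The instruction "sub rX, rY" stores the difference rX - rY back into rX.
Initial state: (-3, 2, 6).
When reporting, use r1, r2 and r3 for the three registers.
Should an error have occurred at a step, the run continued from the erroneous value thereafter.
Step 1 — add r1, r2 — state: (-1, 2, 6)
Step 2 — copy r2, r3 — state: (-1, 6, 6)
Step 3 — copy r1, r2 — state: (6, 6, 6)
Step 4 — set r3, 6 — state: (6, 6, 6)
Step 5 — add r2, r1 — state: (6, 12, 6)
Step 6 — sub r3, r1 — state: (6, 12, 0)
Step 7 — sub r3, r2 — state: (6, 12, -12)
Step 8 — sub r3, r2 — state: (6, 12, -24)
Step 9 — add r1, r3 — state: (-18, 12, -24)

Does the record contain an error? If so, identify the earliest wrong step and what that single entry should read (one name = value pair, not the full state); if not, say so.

no error

step 1: r1 = -3 + 2 = -1 -> verified
step 2: r2 = 6 -> checks out
step 3: r1 = 6 -> matches
step 4: r3 = 6 -> in agreement
step 5: r2 = 6 + 6 = 12 -> consistent with the record
step 6: r3 = 6 - 6 = 0 -> no discrepancy
step 7: r3 = 0 - 12 = -12 -> no discrepancy
step 8: r3 = -12 - 12 = -24 -> confirmed correct
step 9: r1 = 6 + -24 = -18 -> no discrepancy
No step deviates from the rules.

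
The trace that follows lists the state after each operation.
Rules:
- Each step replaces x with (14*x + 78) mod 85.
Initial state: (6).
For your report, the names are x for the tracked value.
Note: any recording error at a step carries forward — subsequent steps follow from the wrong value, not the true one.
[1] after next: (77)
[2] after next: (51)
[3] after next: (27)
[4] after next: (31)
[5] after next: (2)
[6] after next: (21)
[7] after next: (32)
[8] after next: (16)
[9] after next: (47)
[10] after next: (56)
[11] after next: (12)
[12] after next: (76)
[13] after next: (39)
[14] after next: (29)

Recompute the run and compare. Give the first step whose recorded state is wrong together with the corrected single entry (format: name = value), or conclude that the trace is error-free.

1. x = (14*6 + 78) mod 85 = 77 (consistent with the trace)
2. x = (14*77 + 78) mod 85 = 51 (agrees with the trace)
3. x = (14*51 + 78) mod 85 = 27 (exactly as logged)
4. x = (14*27 + 78) mod 85 = 31 (matches)
5. x = (14*31 + 78) mod 85 = 2 (exactly as logged)
6. x = (14*2 + 78) mod 85 = 21 (verified)
7. x = (14*21 + 78) mod 85 = 32 (no discrepancy)
8. x = (14*32 + 78) mod 85 = 16 (agrees with the trace)
9. x = (14*16 + 78) mod 85 = 47 (no discrepancy)
10. x = (14*47 + 78) mod 85 = 56 (agrees with the trace)
11. x = (14*56 + 78) mod 85 = 12 (confirmed correct)
12. x = (14*12 + 78) mod 85 = 76 (confirmed correct)
13. x = (14*76 + 78) mod 85 = 37 (first mismatch against the trace)
The earliest wrong entry is at step 13: it should read x = 37.

step 13, x = 37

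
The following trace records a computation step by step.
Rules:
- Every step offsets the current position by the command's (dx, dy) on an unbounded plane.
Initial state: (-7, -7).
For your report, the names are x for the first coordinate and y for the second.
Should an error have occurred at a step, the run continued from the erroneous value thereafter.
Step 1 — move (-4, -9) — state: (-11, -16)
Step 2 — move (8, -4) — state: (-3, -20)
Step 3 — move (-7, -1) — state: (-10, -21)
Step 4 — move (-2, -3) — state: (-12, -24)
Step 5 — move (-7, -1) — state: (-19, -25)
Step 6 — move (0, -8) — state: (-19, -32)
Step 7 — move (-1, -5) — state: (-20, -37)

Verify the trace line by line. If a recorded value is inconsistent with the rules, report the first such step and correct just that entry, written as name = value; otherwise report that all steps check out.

step 6, y = -33

step 1: x = -7 + (-4) = -11, y = -7 + (-9) = -16 -> agrees with the trace
step 2: x = -11 + (8) = -3, y = -16 + (-4) = -20 -> checks out
step 3: x = -3 + (-7) = -10, y = -20 + (-1) = -21 -> verified
step 4: x = -10 + (-2) = -12, y = -21 + (-3) = -24 -> matches
step 5: x = -12 + (-7) = -19, y = -24 + (-1) = -25 -> matches
step 6: x = -19 + (0) = -19, y = -25 + (-8) = -33 -> this is not what the trace shows
Conclusion: step 6 carries the first error; the entry should be y = -33.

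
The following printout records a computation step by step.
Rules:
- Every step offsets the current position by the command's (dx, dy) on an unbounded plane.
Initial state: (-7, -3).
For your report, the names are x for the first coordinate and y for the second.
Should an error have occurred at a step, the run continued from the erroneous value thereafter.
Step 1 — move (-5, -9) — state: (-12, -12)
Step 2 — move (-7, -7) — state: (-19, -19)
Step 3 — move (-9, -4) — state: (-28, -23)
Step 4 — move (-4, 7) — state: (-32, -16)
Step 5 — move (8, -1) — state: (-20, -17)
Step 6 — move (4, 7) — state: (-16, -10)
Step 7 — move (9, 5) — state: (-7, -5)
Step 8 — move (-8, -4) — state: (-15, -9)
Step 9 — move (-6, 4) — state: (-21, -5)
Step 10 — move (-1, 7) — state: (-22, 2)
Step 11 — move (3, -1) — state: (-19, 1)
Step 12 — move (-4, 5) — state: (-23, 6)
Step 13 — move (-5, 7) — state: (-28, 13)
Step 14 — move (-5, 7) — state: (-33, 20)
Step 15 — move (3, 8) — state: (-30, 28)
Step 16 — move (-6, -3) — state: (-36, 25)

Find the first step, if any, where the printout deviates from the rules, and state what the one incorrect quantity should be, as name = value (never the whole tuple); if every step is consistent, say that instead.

step 5, x = -24

Recomputing the run from the initial state:
step 1: x = -12, y = -12
step 2: x = -19, y = -19
step 3: x = -28, y = -23
step 4: x = -32, y = -16
step 5: x = -24, y = -17
step 6: x = -20, y = -10
step 7: x = -11, y = -5
step 8: x = -19, y = -9
step 9: x = -25, y = -5
step 10: x = -26, y = 2
step 11: x = -23, y = 1
step 12: x = -27, y = 6
step 13: x = -32, y = 13
step 14: x = -37, y = 20
step 15: x = -34, y = 28
step 16: x = -40, y = 25
The first disagreement with the printout is at step 5, where the value should be x = -24.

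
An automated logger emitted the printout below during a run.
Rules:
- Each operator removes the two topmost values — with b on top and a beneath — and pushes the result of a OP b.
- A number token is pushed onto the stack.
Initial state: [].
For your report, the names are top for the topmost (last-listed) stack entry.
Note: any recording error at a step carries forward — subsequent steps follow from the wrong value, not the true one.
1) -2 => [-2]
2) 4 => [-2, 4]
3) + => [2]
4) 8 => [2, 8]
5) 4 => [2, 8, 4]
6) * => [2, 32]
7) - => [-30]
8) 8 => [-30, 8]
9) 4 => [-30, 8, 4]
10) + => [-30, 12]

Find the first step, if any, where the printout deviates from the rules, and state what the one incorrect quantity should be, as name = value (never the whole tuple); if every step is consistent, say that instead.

Step 1: push -2: top = -2 — checks out.
Step 2: push 4: top = 4 — same as recorded.
Step 3: -2 + 4 = 2 — checks out.
Step 4: push 8: top = 8 — exactly as logged.
Step 5: push 4: top = 4 — agrees with the printout.
Step 6: 8 * 4 = 32 — in agreement.
Step 7: 2 - 32 = -30 — consistent with the printout.
Step 8: push 8: top = 8 — consistent with the printout.
Step 9: push 4: top = 4 — same as recorded.
Step 10: 8 + 4 = 12 — matches.
Each recorded entry agrees with the recomputation.

no error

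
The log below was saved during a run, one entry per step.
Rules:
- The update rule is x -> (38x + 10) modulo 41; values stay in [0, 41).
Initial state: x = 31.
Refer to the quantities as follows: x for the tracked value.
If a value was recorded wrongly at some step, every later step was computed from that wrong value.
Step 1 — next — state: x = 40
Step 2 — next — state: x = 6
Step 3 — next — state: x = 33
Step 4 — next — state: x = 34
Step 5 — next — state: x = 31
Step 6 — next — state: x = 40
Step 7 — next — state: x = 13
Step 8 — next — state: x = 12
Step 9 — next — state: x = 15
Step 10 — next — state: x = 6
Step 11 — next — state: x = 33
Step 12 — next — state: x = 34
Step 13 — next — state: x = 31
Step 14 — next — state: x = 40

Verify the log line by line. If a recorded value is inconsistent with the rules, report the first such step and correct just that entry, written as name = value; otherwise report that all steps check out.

step 2, x = 13

Step 1: x = (38*31 + 10) mod 41 = 40 — in agreement.
Step 2: x = (38*40 + 10) mod 41 = 13 — the log disagrees here.
The earliest wrong entry is at step 2: it should read x = 13.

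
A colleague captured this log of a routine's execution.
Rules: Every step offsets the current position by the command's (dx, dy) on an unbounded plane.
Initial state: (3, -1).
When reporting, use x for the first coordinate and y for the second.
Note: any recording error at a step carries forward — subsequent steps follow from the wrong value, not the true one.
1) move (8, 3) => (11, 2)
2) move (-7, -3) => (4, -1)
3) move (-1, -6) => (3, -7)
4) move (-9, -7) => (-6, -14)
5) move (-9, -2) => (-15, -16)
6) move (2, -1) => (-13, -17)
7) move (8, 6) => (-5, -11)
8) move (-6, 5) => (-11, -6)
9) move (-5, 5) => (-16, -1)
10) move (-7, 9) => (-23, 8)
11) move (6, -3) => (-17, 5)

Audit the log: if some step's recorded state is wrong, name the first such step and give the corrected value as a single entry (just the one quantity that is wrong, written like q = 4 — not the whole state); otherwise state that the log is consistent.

no error

Recomputing the run from the initial state:
step 1: x = 11, y = 2
step 2: x = 4, y = -1
step 3: x = 3, y = -7
step 4: x = -6, y = -14
step 5: x = -15, y = -16
step 6: x = -13, y = -17
step 7: x = -5, y = -11
step 8: x = -11, y = -6
step 9: x = -16, y = -1
step 10: x = -23, y = 8
step 11: x = -17, y = 5
This matches the log at every step.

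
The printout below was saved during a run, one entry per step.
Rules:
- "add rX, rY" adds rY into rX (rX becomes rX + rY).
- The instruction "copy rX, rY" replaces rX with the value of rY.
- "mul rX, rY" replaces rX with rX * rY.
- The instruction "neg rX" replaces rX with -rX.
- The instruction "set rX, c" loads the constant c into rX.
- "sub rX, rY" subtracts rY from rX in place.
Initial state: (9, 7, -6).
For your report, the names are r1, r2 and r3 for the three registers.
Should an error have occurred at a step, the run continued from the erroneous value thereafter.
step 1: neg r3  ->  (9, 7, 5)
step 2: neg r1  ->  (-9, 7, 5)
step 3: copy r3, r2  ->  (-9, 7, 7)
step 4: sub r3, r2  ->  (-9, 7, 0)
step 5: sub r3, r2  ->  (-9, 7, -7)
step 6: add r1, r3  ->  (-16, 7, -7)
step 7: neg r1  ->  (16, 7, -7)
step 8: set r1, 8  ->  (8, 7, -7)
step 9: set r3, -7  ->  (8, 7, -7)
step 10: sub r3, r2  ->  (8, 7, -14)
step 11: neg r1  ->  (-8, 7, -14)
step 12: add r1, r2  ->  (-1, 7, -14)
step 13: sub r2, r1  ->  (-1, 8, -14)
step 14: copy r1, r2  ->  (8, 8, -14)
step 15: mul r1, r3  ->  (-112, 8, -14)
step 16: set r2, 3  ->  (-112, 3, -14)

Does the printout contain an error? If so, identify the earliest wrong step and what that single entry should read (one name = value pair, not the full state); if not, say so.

step 1, r3 = 6

Recomputing the run from the initial state:
step 1: r1 = 9, r2 = 7, r3 = 6
step 2: r1 = -9, r2 = 7, r3 = 6
step 3: r1 = -9, r2 = 7, r3 = 7
step 4: r1 = -9, r2 = 7, r3 = 0
step 5: r1 = -9, r2 = 7, r3 = -7
step 6: r1 = -16, r2 = 7, r3 = -7
step 7: r1 = 16, r2 = 7, r3 = -7
step 8: r1 = 8, r2 = 7, r3 = -7
step 9: r1 = 8, r2 = 7, r3 = -7
step 10: r1 = 8, r2 = 7, r3 = -14
step 11: r1 = -8, r2 = 7, r3 = -14
step 12: r1 = -1, r2 = 7, r3 = -14
step 13: r1 = -1, r2 = 8, r3 = -14
step 14: r1 = 8, r2 = 8, r3 = -14
step 15: r1 = -112, r2 = 8, r3 = -14
step 16: r1 = -112, r2 = 3, r3 = -14
The first disagreement with the printout is at step 1, where the value should be r3 = 6.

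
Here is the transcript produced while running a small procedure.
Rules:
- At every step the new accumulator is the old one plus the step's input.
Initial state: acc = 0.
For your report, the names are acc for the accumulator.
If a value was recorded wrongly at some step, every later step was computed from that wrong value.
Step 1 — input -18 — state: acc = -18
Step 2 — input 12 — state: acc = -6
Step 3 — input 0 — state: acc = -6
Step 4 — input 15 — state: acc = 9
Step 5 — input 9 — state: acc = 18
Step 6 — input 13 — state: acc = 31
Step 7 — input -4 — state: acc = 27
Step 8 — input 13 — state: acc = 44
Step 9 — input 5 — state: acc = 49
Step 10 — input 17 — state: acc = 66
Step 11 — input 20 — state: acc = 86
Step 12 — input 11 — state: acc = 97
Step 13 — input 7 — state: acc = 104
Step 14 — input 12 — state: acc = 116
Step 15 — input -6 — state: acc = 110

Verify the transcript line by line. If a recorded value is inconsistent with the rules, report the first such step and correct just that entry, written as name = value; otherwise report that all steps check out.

step 1: acc = 0 + -18 = -18 -> exactly as logged
step 2: acc = -18 + 12 = -6 -> in agreement
step 3: acc = -6 + 0 = -6 -> no discrepancy
step 4: acc = -6 + 15 = 9 -> no discrepancy
step 5: acc = 9 + 9 = 18 -> in agreement
step 6: acc = 18 + 13 = 31 -> consistent with the transcript
step 7: acc = 31 + -4 = 27 -> confirmed correct
step 8: acc = 27 + 13 = 40 -> first mismatch against the transcript
The audit stops at step 8: the recorded entry is wrong and should be acc = 40.

step 8, acc = 40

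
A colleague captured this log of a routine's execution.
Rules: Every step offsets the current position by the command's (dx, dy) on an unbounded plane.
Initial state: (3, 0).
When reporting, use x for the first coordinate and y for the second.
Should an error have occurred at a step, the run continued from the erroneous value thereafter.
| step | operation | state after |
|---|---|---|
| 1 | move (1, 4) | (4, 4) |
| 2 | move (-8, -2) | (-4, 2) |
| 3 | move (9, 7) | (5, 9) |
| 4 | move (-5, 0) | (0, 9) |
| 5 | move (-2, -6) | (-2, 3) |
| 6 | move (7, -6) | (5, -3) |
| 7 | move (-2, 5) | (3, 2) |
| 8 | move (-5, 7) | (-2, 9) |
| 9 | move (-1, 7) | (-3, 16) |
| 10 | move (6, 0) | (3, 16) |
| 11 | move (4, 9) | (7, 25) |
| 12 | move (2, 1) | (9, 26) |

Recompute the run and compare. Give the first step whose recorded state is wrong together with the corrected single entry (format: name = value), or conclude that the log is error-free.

Step 1: x = 3 + (1) = 4, y = 0 + (4) = 4 — in agreement.
Step 2: x = 4 + (-8) = -4, y = 4 + (-2) = 2 — consistent with the log.
Step 3: x = -4 + (9) = 5, y = 2 + (7) = 9 — no discrepancy.
Step 4: x = 5 + (-5) = 0, y = 9 + (0) = 9 — exactly as logged.
Step 5: x = 0 + (-2) = -2, y = 9 + (-6) = 3 — consistent with the log.
Step 6: x = -2 + (7) = 5, y = 3 + (-6) = -3 — agrees with the log.
Step 7: x = 5 + (-2) = 3, y = -3 + (5) = 2 — same as recorded.
Step 8: x = 3 + (-5) = -2, y = 2 + (7) = 9 — same as recorded.
Step 9: x = -2 + (-1) = -3, y = 9 + (7) = 16 — in agreement.
Step 10: x = -3 + (6) = 3, y = 16 + (0) = 16 — agrees with the log.
Step 11: x = 3 + (4) = 7, y = 16 + (9) = 25 — exactly as logged.
Step 12: x = 7 + (2) = 9, y = 25 + (1) = 26 — exactly as logged.
Nothing is out of place; the run is error-free.

no error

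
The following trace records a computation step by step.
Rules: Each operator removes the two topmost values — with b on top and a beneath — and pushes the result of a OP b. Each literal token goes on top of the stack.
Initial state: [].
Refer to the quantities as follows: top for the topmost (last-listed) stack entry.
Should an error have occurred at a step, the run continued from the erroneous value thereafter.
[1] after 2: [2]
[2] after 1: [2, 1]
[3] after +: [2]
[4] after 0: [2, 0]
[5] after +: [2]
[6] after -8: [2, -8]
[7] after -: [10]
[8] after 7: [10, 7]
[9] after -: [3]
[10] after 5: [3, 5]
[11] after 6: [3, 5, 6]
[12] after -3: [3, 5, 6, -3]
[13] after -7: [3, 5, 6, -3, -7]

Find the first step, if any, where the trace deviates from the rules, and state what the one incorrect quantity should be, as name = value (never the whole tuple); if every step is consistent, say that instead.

step 3, top = 3

Recomputing the run from the initial state:
step 1: [2]
step 2: [2, 1]
step 3: [3]
step 4: [3, 0]
step 5: [3]
step 6: [3, -8]
step 7: [11]
step 8: [11, 7]
step 9: [4]
step 10: [4, 5]
step 11: [4, 5, 6]
step 12: [4, 5, 6, -3]
step 13: [4, 5, 6, -3, -7]
The first disagreement with the trace is at step 3, where the value should be top = 3.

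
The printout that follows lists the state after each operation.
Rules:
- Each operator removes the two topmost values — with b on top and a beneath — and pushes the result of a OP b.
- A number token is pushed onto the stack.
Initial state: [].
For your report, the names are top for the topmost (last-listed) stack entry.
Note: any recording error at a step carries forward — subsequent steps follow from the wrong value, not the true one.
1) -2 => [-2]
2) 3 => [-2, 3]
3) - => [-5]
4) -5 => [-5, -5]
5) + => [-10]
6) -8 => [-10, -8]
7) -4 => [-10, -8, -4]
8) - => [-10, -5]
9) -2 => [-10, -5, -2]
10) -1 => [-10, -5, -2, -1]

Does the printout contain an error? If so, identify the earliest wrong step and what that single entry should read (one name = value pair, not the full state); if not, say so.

Step 1: push -2: top = -2 — agrees with the printout.
Step 2: push 3: top = 3 — checks out.
Step 3: -2 - 3 = -5 — same as recorded.
Step 4: push -5: top = -5 — confirmed correct.
Step 5: -5 + -5 = -10 — verified.
Step 6: push -8: top = -8 — in agreement.
Step 7: push -4: top = -4 — matches.
Step 8: -8 - -4 = -4 — the recorded entry deviates here.
The earliest wrong entry is at step 8: it should read top = -4.

step 8, top = -4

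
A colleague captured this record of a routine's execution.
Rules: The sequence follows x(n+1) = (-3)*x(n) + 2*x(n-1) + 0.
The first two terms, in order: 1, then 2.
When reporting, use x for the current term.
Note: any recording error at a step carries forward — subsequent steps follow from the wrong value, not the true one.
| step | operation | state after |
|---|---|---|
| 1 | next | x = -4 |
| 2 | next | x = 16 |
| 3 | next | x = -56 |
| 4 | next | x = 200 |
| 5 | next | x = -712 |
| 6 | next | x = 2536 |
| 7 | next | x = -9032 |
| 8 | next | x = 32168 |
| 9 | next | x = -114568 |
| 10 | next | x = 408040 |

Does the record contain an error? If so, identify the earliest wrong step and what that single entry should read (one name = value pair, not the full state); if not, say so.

no error

1. x = -3*(2) + (2)*(1) + (0) = -4 (same as recorded)
2. x = -3*(-4) + (2)*(2) + (0) = 16 (consistent with the record)
3. x = -3*(16) + (2)*(-4) + (0) = -56 (checks out)
4. x = -3*(-56) + (2)*(16) + (0) = 200 (agrees with the record)
5. x = -3*(200) + (2)*(-56) + (0) = -712 (no discrepancy)
6. x = -3*(-712) + (2)*(200) + (0) = 2536 (no discrepancy)
7. x = -3*(2536) + (2)*(-712) + (0) = -9032 (no discrepancy)
8. x = -3*(-9032) + (2)*(2536) + (0) = 32168 (checks out)
9. x = -3*(32168) + (2)*(-9032) + (0) = -114568 (matches)
10. x = -3*(-114568) + (2)*(32168) + (0) = 408040 (no discrepancy)
Each recorded entry agrees with the recomputation.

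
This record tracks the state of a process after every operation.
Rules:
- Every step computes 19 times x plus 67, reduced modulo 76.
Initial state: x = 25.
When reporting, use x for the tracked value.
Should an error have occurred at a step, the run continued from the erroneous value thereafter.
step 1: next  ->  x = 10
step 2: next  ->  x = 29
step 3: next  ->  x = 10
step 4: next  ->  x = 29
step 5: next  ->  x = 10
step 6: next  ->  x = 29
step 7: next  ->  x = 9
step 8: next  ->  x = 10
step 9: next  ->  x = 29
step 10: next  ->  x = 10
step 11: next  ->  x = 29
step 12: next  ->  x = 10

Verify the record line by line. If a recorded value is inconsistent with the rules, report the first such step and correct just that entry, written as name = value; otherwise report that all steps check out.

step 7, x = 10

Step 1: x = (19*25 + 67) mod 76 = 10 — verified.
Step 2: x = (19*10 + 67) mod 76 = 29 — same as recorded.
Step 3: x = (19*29 + 67) mod 76 = 10 — consistent with the record.
Step 4: x = (19*10 + 67) mod 76 = 29 — checks out.
Step 5: x = (19*29 + 67) mod 76 = 10 — consistent with the record.
Step 6: x = (19*10 + 67) mod 76 = 29 — matches.
Step 7: x = (19*29 + 67) mod 76 = 10 — not what was recorded.
Conclusion: step 7 carries the first error; the entry should be x = 10.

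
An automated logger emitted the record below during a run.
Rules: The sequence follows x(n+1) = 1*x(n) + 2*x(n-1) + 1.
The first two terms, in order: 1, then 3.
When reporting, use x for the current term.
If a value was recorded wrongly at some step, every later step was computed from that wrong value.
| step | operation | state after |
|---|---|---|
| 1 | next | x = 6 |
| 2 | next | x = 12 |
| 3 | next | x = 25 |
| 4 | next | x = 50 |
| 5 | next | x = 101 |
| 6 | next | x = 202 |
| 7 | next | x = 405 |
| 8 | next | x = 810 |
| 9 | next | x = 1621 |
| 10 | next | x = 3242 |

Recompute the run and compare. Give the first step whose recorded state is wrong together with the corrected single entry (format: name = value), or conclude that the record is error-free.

1. x = 1*(3) + (2)*(1) + (1) = 6 (verified)
2. x = 1*(6) + (2)*(3) + (1) = 13 (not what was recorded)
First deviation found at step 2; the corrected entry is x = 13.

step 2, x = 13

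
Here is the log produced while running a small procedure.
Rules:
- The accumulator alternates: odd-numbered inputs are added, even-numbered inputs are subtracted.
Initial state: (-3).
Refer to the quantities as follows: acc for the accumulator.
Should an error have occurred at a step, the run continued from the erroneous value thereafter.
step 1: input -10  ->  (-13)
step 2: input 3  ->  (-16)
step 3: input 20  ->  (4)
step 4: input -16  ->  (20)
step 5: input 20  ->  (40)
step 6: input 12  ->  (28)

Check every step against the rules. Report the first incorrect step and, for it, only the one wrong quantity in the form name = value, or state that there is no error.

Step 1: acc = -3 + -10 = -13 — exactly as logged.
Step 2: acc = -13 - 3 = -16 — same as recorded.
Step 3: acc = -16 + 20 = 4 — agrees with the log.
Step 4: acc = 4 - -16 = 20 — same as recorded.
Step 5: acc = 20 + 20 = 40 — matches.
Step 6: acc = 40 - 12 = 28 — verified.
Nothing is out of place; the run is error-free.

no error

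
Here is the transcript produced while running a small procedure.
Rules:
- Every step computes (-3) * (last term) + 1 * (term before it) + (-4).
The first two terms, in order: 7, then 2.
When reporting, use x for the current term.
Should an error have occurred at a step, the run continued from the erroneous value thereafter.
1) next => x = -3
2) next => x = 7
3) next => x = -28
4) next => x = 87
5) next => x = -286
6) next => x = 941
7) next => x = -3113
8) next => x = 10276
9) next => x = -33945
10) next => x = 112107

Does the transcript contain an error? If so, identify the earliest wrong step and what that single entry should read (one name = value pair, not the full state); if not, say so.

step 5, x = -293

step 1: x = -3*(2) + (1)*(7) + (-4) = -3 -> no discrepancy
step 2: x = -3*(-3) + (1)*(2) + (-4) = 7 -> no discrepancy
step 3: x = -3*(7) + (1)*(-3) + (-4) = -28 -> checks out
step 4: x = -3*(-28) + (1)*(7) + (-4) = 87 -> confirmed correct
step 5: x = -3*(87) + (1)*(-28) + (-4) = -293 -> the recorded entry deviates here
So the first discrepancy is step 5, where the right value is x = -293.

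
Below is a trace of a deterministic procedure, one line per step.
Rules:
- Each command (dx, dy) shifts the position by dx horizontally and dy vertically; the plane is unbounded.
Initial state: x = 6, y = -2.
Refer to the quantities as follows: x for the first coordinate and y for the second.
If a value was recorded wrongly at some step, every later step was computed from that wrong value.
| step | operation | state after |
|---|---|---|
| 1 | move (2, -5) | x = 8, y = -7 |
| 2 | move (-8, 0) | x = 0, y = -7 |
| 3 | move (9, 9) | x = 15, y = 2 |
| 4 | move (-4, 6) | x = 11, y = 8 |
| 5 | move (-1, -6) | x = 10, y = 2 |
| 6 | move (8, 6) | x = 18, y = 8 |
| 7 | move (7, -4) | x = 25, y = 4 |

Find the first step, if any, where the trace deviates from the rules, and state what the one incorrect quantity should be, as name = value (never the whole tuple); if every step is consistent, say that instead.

1. x = 6 + (2) = 8, y = -2 + (-5) = -7 (same as recorded)
2. x = 8 + (-8) = 0, y = -7 + (0) = -7 (no discrepancy)
3. x = 0 + (9) = 9, y = -7 + (9) = 2 (the trace disagrees here)
Conclusion: step 3 carries the first error; the entry should be x = 9.

step 3, x = 9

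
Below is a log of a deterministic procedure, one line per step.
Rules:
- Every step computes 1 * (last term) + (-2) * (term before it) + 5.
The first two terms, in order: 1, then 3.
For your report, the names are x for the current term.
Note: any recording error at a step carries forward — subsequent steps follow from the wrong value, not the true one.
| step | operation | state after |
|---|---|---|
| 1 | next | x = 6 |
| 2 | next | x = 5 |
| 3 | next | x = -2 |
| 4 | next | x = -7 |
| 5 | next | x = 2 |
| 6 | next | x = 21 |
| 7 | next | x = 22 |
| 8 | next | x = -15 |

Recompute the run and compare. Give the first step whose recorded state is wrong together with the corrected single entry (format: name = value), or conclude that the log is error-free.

1. x = 1*(3) + (-2)*(1) + (5) = 6 (same as recorded)
2. x = 1*(6) + (-2)*(3) + (5) = 5 (confirmed correct)
3. x = 1*(5) + (-2)*(6) + (5) = -2 (confirmed correct)
4. x = 1*(-2) + (-2)*(5) + (5) = -7 (checks out)
5. x = 1*(-7) + (-2)*(-2) + (5) = 2 (same as recorded)
6. x = 1*(2) + (-2)*(-7) + (5) = 21 (exactly as logged)
7. x = 1*(21) + (-2)*(2) + (5) = 22 (verified)
8. x = 1*(22) + (-2)*(21) + (5) = -15 (matches)
No step deviates from the rules.

no error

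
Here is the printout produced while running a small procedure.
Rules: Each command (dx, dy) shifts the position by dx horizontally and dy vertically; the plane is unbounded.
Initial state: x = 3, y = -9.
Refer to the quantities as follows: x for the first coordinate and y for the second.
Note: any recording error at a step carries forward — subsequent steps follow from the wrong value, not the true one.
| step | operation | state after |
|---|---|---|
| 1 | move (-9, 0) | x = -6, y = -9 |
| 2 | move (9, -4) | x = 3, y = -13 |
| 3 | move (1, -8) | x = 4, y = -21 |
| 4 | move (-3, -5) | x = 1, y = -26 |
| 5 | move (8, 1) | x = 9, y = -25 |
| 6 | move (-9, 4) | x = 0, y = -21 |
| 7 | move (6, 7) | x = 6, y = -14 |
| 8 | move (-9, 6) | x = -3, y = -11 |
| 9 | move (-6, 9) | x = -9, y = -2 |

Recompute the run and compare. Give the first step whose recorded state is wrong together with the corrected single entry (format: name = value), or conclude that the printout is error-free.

step 1: x = 3 + (-9) = -6, y = -9 + (0) = -9 -> confirmed correct
step 2: x = -6 + (9) = 3, y = -9 + (-4) = -13 -> in agreement
step 3: x = 3 + (1) = 4, y = -13 + (-8) = -21 -> agrees with the printout
step 4: x = 4 + (-3) = 1, y = -21 + (-5) = -26 -> in agreement
step 5: x = 1 + (8) = 9, y = -26 + (1) = -25 -> in agreement
step 6: x = 9 + (-9) = 0, y = -25 + (4) = -21 -> confirmed correct
step 7: x = 0 + (6) = 6, y = -21 + (7) = -14 -> consistent with the printout
step 8: x = 6 + (-9) = -3, y = -14 + (6) = -8 -> the recorded entry deviates here
Step 8 is the first one off; corrected, y = -8.

step 8, y = -8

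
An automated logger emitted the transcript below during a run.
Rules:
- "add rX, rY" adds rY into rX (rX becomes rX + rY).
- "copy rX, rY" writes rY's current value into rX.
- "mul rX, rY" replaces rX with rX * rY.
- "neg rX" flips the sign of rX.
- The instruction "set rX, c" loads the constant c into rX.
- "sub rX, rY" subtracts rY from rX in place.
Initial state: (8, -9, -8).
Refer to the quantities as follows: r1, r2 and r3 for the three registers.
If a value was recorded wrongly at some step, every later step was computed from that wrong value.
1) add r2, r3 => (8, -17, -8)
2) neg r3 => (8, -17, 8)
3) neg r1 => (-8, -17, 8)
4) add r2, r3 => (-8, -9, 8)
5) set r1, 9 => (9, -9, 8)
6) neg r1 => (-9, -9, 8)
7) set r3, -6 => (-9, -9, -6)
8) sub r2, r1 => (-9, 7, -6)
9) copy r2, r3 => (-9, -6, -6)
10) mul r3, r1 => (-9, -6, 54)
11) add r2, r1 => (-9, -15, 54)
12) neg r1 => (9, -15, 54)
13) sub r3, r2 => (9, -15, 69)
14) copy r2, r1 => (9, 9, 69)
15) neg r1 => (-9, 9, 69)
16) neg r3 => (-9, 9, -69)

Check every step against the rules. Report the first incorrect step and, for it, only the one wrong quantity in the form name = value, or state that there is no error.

step 8, r2 = 0

Step 1: r2 = -9 + -8 = -17 — same as recorded.
Step 2: r3 = -(-8) = 8 — in agreement.
Step 3: r1 = -(8) = -8 — no discrepancy.
Step 4: r2 = -17 + 8 = -9 — no discrepancy.
Step 5: r1 = 9 — exactly as logged.
Step 6: r1 = -(9) = -9 — matches.
Step 7: r3 = -6 — agrees with the transcript.
Step 8: r2 = -9 - -9 = 0 — a discrepancy with the transcript.
Conclusion: step 8 carries the first error; the entry should be r2 = 0.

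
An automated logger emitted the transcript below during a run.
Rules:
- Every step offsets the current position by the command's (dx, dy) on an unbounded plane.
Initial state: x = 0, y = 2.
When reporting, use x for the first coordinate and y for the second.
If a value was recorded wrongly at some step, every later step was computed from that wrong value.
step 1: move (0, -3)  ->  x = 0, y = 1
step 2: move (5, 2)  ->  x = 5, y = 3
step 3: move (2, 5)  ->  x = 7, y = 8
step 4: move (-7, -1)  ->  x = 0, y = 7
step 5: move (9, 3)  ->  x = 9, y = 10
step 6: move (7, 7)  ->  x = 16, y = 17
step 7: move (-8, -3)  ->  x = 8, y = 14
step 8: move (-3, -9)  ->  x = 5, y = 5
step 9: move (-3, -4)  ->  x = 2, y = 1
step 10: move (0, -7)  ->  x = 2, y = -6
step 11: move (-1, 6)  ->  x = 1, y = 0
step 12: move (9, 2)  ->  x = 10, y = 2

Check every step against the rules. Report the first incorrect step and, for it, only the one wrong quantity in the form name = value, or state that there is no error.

step 1, y = -1

Step 1: x = 0 + (0) = 0, y = 2 + (-3) = -1 — the entry is off here.
First deviation found at step 1; the corrected entry is y = -1.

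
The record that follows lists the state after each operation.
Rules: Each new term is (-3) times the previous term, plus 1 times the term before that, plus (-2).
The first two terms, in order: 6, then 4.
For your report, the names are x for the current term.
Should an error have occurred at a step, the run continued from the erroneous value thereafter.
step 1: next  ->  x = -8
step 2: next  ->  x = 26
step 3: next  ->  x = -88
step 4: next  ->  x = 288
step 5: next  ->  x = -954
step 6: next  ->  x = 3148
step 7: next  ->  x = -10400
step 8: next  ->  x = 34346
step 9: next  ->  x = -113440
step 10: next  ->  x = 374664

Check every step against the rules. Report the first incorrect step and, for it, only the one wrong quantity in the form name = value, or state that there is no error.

step 1: x = -3*(4) + (1)*(6) + (-2) = -8 -> agrees with the record
step 2: x = -3*(-8) + (1)*(4) + (-2) = 26 -> checks out
step 3: x = -3*(26) + (1)*(-8) + (-2) = -88 -> exactly as logged
step 4: x = -3*(-88) + (1)*(26) + (-2) = 288 -> matches
step 5: x = -3*(288) + (1)*(-88) + (-2) = -954 -> matches
step 6: x = -3*(-954) + (1)*(288) + (-2) = 3148 -> agrees with the record
step 7: x = -3*(3148) + (1)*(-954) + (-2) = -10400 -> exactly as logged
step 8: x = -3*(-10400) + (1)*(3148) + (-2) = 34346 -> no discrepancy
step 9: x = -3*(34346) + (1)*(-10400) + (-2) = -113440 -> checks out
step 10: x = -3*(-113440) + (1)*(34346) + (-2) = 374664 -> no discrepancy
Nothing is out of place; the run is error-free.

no error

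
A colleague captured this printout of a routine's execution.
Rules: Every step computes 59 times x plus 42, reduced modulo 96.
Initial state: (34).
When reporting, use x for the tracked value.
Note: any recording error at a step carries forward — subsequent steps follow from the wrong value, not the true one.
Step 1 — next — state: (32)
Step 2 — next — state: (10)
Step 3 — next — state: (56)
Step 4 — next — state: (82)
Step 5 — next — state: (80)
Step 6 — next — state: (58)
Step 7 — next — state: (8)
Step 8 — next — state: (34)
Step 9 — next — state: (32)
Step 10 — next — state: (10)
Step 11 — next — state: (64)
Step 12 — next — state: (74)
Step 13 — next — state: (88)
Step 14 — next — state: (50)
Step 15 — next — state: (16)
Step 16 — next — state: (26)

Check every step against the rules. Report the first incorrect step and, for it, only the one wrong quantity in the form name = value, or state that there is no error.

1. x = (59*34 + 42) mod 96 = 32 (checks out)
2. x = (59*32 + 42) mod 96 = 10 (in agreement)
3. x = (59*10 + 42) mod 96 = 56 (no discrepancy)
4. x = (59*56 + 42) mod 96 = 82 (confirmed correct)
5. x = (59*82 + 42) mod 96 = 80 (confirmed correct)
6. x = (59*80 + 42) mod 96 = 58 (same as recorded)
7. x = (59*58 + 42) mod 96 = 8 (exactly as logged)
8. x = (59*8 + 42) mod 96 = 34 (checks out)
9. x = (59*34 + 42) mod 96 = 32 (consistent with the printout)
10. x = (59*32 + 42) mod 96 = 10 (verified)
11. x = (59*10 + 42) mod 96 = 56 (not what was recorded)
So the first discrepancy is step 11, where the right value is x = 56.

step 11, x = 56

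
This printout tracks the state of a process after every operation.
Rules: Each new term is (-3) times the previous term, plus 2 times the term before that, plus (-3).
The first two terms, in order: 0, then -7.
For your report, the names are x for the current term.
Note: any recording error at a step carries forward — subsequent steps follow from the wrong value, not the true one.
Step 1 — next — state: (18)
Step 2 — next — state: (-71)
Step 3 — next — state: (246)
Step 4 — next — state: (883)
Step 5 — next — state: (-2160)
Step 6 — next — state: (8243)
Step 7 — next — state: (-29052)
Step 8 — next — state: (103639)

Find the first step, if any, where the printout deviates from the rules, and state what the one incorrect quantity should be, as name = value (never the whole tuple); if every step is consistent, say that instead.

step 4, x = -883

Recomputing the run from the initial state:
step 1: x = 18
step 2: x = -71
step 3: x = 246
step 4: x = -883
step 5: x = 3138
step 6: x = -11183
step 7: x = 39822
step 8: x = -141835
The first disagreement with the printout is at step 4, where the value should be x = -883.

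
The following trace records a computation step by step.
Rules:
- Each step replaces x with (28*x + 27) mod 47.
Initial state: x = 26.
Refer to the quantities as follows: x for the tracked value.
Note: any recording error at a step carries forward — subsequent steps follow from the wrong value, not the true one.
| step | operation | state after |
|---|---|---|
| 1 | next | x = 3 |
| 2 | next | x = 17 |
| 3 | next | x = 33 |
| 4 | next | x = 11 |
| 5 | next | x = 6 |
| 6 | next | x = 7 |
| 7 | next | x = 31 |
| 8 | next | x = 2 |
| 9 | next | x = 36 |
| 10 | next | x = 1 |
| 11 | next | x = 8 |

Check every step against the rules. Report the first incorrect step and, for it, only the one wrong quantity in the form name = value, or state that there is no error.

step 7, x = 35

Recomputing the run from the initial state:
step 1: x = 3
step 2: x = 17
step 3: x = 33
step 4: x = 11
step 5: x = 6
step 6: x = 7
step 7: x = 35
step 8: x = 20
step 9: x = 23
step 10: x = 13
step 11: x = 15
The first disagreement with the trace is at step 7, where the value should be x = 35.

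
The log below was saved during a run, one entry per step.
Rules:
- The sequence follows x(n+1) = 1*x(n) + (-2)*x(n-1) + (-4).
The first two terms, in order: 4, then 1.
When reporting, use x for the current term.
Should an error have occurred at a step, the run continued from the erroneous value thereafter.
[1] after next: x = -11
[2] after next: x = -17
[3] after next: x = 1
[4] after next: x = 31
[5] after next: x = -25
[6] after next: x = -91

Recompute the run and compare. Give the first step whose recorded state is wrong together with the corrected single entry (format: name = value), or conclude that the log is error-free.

Recomputing the run from the initial state:
step 1: x = -11
step 2: x = -17
step 3: x = 1
step 4: x = 31
step 5: x = 25
step 6: x = -41
The first disagreement with the log is at step 5, where the value should be x = 25.

step 5, x = 25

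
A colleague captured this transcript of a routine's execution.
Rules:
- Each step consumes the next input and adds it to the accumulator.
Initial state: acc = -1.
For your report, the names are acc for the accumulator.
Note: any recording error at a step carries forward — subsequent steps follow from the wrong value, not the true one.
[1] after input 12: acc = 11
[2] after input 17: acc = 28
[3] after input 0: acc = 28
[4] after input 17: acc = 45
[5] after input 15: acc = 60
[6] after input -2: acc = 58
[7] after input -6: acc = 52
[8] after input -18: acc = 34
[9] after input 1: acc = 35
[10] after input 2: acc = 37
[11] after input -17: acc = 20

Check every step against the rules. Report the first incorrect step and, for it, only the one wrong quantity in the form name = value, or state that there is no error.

Recomputing the run from the initial state:
step 1: acc = 11
step 2: acc = 28
step 3: acc = 28
step 4: acc = 45
step 5: acc = 60
step 6: acc = 58
step 7: acc = 52
step 8: acc = 34
step 9: acc = 35
step 10: acc = 37
step 11: acc = 20
This matches the transcript at every step.

no error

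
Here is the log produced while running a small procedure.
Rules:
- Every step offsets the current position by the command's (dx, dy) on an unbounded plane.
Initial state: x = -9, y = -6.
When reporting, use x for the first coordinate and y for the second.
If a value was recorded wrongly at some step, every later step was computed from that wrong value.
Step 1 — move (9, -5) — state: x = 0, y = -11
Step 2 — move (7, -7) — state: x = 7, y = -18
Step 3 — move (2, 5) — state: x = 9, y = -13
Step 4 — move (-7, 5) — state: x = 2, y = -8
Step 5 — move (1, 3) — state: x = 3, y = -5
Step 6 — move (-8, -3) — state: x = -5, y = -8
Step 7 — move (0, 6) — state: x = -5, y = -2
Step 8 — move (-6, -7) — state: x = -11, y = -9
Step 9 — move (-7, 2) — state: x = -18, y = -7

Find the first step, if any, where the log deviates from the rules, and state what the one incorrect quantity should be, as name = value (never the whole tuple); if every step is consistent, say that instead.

Step 1: x = -9 + (9) = 0, y = -6 + (-5) = -11 — in agreement.
Step 2: x = 0 + (7) = 7, y = -11 + (-7) = -18 — checks out.
Step 3: x = 7 + (2) = 9, y = -18 + (5) = -13 — checks out.
Step 4: x = 9 + (-7) = 2, y = -13 + (5) = -8 — checks out.
Step 5: x = 2 + (1) = 3, y = -8 + (3) = -5 — same as recorded.
Step 6: x = 3 + (-8) = -5, y = -5 + (-3) = -8 — confirmed correct.
Step 7: x = -5 + (0) = -5, y = -8 + (6) = -2 — checks out.
Step 8: x = -5 + (-6) = -11, y = -2 + (-7) = -9 — verified.
Step 9: x = -11 + (-7) = -18, y = -9 + (2) = -7 — checks out.
Every step is consistent.

no error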